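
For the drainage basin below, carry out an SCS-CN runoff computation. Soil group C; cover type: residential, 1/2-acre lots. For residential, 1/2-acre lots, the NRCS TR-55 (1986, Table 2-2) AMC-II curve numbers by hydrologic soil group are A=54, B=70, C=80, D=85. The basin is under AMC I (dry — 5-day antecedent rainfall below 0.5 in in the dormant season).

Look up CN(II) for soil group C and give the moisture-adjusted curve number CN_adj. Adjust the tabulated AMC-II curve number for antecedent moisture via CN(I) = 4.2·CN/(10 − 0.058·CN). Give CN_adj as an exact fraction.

CN_adj = 4200/67 ≈ 62.687

NRCS table: residential, 1/2-acre lots, soil group C → CN(II) = 80
CN(I) from CN(II)=80: (4.2·80)/(10 − 0.058·80) = 4200/67 ≈ 62.687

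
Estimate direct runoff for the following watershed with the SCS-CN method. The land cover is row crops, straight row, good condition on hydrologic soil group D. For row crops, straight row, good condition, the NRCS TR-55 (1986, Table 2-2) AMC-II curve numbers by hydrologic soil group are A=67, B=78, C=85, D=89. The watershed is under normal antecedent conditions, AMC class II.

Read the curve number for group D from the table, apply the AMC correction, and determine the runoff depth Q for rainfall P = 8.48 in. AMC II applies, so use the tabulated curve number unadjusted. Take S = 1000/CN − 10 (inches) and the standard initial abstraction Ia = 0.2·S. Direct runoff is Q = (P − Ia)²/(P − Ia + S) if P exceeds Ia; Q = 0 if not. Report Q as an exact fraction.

Q = 83887281/11719075 in ≈ 7.158 in

NRCS table: row crops, straight row, good condition, soil group D → CN(II) = 89
Average conditions: CN = 89 (no AMC adjustment).
Max retention: S = 1000/89 − 10 = 110/89 in (≈ 1.236 in)
Ia = 0.2S: 0.2·1.236 = 0.247 in (exactly 22/89)
Excess rainfall: 8.480 − 0.247 = 8.233 in; P > Ia so Q > 0
Q = (18318/2225)²/((18318/2225) + 110/89) = (335549124/4950625)/(21068/2225) = 83887281/11719075 in ≈ 7.158 in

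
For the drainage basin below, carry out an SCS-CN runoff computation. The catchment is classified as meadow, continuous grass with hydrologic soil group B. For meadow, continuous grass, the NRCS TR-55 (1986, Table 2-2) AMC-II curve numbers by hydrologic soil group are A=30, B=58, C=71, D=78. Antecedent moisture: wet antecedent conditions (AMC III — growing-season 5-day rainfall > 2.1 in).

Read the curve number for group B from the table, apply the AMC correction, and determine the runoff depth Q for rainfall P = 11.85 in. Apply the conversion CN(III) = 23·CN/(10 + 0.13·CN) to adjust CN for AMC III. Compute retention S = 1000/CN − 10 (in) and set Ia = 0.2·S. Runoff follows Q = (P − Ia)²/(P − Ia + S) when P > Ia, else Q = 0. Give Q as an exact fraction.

Q = 7467934347/852332620 in ≈ 8.762 in

NRCS table: meadow, continuous grass, soil group B → CN(II) = 58
Wet (AMC III): CN(III) = 23·58/(10 + 0.13·58) = 1334/(877/50) = 66700/877 ≈ 76.055
S = 1000/(66700/877) − 10 = 2100/667 in ≈ 3.148 in
Initial abstraction Ia = S/5 = (2100/667)/5 = 420/667 ≈ 0.630 in
Since P=11.850 > Ia=0.630: effective rainfall P−Ia = 149679/13340 in
Runoff Q = (P−Ia)²/(P−Ia+S) = (11.220)²/(11.220+3.148) = 7467934347/852332620 ≈ 8.762 in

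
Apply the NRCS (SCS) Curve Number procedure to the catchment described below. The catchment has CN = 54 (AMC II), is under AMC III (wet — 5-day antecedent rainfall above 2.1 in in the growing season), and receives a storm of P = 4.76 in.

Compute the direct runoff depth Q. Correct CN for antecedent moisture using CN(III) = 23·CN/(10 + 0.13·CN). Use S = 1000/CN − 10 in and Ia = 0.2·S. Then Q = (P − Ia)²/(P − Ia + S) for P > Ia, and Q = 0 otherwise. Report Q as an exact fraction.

CN(III) from CN(II)=54: (23·54)/(10 + 0.13·54) = 2700/37 ≈ 72.973
Retention S: 1000/CN − 10 with CN=72.973 → S = 100/27 ≈ 3.704 in
Initial abstraction Ia = S/5 = (100/27)/5 = 20/27 ≈ 0.741 in
P − Ia = 4.760 − 0.741 = 2713/675 ≈ 4.019 in (> 0, runoff occurs)
Runoff Q = (P−Ia)²/(P−Ia+S) = (4.019)²/(4.019+3.704) = 7360369/3518775 ≈ 2.092 in

Q = 7360369/3518775 in ≈ 2.092 in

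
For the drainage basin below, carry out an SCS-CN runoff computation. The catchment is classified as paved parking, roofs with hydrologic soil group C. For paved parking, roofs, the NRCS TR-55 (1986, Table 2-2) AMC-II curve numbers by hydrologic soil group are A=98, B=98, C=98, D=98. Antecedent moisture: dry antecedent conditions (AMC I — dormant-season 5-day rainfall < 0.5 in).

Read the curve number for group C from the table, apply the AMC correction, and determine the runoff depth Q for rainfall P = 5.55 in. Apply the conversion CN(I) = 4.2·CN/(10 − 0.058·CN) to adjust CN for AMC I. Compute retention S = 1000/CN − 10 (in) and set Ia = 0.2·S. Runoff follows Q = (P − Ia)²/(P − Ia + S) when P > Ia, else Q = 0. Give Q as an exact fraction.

NRCS table: paved parking, roofs, soil group C → CN(II) = 98
CN(I) from CN(II)=98: (4.2·98)/(10 − 0.058·98) = 102900/1079 ≈ 95.366
Max retention: S = 1000/(102900/1079) − 10 = 500/1029 in (≈ 0.486 in)
Initial abstraction Ia = S/5 = (500/1029)/5 = 100/1029 ≈ 0.097 in
P − Ia = 5.550 − 0.097 = 112219/20580 ≈ 5.453 in (> 0, runoff occurs)
Q: (112219/20580)² ÷ (122219/20580) = 12593103961/2515267020 in (≈ 5.007 in)

Q = 12593103961/2515267020 in ≈ 5.007 in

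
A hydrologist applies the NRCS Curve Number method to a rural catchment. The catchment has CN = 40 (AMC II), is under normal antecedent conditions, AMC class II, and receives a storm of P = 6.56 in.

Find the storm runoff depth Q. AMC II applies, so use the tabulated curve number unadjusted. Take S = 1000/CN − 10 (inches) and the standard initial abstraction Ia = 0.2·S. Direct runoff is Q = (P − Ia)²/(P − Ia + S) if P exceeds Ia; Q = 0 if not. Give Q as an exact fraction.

AMC II — tabulated CN = 40 applies directly.
Retention S: 1000/CN − 10 with CN=40.000 → S = 15 ≈ 15.000 in
Ia = 0.2S: 0.2·15.000 = 3.000 in (exactly 3)
P − Ia = 6.560 − 3.000 = 89/25 ≈ 3.560 in (> 0, runoff occurs)
Q: (89/25)² ÷ (464/25) = 7921/11600 in (≈ 0.683 in)

Q = 7921/11600 in ≈ 0.683 in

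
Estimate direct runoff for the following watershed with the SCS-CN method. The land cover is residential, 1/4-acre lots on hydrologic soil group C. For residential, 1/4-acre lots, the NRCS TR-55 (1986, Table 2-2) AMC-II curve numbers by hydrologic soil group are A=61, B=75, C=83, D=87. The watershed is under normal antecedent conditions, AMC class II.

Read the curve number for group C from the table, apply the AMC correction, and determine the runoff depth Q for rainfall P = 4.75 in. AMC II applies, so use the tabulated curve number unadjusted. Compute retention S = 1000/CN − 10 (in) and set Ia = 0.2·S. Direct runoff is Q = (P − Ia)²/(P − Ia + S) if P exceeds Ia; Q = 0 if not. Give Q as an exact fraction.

Q = 2076481/704172 in ≈ 2.949 in

NRCS table: residential, 1/4-acre lots, soil group C → CN(II) = 83
CN(II) = 83; AMC II needs no correction.
S = 1000/83 − 10 = 170/83 in ≈ 2.048 in
Ia = 0.2S: 0.2·2.048 = 0.410 in (exactly 34/83)
Excess rainfall: 4.750 − 0.410 = 4.340 in; P > Ia so Q > 0
Runoff Q = (P−Ia)²/(P−Ia+S) = (4.340)²/(4.340+2.048) = 2076481/704172 ≈ 2.949 in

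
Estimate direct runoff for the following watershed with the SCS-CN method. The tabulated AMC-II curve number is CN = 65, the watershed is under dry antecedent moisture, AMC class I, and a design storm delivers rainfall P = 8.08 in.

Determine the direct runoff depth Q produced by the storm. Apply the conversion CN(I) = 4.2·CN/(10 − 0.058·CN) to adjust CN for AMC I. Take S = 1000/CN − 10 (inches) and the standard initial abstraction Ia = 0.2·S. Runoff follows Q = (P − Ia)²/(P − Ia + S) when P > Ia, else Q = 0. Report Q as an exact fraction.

Adjust CN=65 to AMC I: 4.2·65/(10 − 0.058·65) → 273 ÷ (623/100) = 3900/89 ≈ 43.820
Retention S: 1000/CN − 10 with CN=43.820 → S = 500/39 ≈ 12.821 in
Ia = 0.2S: 0.2·12.821 = 2.564 in (exactly 100/39)
P − Ia = 8.080 − 2.564 = 5378/975 ≈ 5.516 in (> 0, runoff occurs)
Runoff Q = (P−Ia)²/(P−Ia+S) = (5.516)²/(5.516+12.821) = 14461442/8715525 ≈ 1.659 in

Q = 14461442/8715525 in ≈ 1.659 in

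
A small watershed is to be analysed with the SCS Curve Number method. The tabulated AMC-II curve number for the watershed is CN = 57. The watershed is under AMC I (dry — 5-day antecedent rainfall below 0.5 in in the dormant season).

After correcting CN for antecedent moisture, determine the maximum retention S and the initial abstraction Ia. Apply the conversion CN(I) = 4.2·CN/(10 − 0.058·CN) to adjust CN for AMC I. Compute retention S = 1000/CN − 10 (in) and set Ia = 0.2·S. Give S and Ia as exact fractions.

S = 21500/1197 in ≈ 17.962 in; Ia = 4300/1197 in ≈ 3.592 in

Adjust CN=57 to AMC I: 4.2·57/(10 − 0.058·57) → (1197/5) ÷ (3347/500) = 119700/3347 ≈ 35.763
S = 1000/(119700/3347) − 10 = 21500/1197 in ≈ 17.962 in
Ia = 0.2S: 0.2·17.962 = 3.592 in (exactly 4300/1197)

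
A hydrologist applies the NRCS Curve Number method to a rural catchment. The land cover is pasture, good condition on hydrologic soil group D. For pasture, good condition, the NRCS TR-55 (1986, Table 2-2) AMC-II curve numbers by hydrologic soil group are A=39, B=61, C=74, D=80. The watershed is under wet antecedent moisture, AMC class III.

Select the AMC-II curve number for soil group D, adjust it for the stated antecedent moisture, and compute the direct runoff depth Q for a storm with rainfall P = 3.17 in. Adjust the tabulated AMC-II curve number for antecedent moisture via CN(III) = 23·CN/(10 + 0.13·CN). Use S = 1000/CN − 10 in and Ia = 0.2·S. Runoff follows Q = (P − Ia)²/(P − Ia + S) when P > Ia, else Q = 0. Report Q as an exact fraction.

NRCS table: pasture, good condition, soil group D → CN(II) = 80
CN(III) from CN(II)=80: (23·80)/(10 + 0.13·80) = 4600/51 ≈ 90.196
Retention S: 1000/CN − 10 with CN=90.196 → S = 25/23 ≈ 1.087 in
Ia = 0.2S: 0.2·1.087 = 0.217 in (exactly 5/23)
Since P=3.170 > Ia=0.217: effective rainfall P−Ia = 6791/2300 in
Runoff Q = (P−Ia)²/(P−Ia+S) = (2.953)²/(2.953+1.087) = 46117681/21369300 ≈ 2.158 in

Q = 46117681/21369300 in ≈ 2.158 in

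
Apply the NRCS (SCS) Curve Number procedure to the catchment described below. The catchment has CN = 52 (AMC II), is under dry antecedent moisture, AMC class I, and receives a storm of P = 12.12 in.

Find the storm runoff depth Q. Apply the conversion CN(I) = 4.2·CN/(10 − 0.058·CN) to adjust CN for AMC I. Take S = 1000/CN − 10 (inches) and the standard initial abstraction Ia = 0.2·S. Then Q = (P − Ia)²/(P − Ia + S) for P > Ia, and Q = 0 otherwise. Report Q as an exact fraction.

Q = 308810329/153728575 in ≈ 2.009 in

CN(I) from CN(II)=52: (4.2·52)/(10 − 0.058·52) = 9100/291 ≈ 31.271
Retention S: 1000/CN − 10 with CN=31.271 → S = 2000/91 ≈ 21.978 in
Ia = 0.2S: 0.2·21.978 = 4.396 in (exactly 400/91)
P − Ia = 12.120 − 4.396 = 17573/2275 ≈ 7.724 in (> 0, runoff occurs)
Q = (17573/2275)²/((17573/2275) + 2000/91) = (308810329/5175625)/(67573/2275) = 308810329/153728575 in ≈ 2.009 in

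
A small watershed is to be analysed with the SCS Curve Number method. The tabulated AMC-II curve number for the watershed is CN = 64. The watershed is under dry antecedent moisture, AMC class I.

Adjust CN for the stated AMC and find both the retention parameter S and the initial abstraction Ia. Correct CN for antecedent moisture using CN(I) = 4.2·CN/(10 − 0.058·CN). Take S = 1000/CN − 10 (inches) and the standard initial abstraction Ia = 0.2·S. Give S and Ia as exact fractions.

S = 375/28 in ≈ 13.393 in; Ia = 75/28 in ≈ 2.679 in

Adjust CN=64 to AMC I: 4.2·64/(10 − 0.058·64) → (1344/5) ÷ (786/125) = 5600/131 ≈ 42.748
S = 1000/(5600/131) − 10 = 375/28 in ≈ 13.393 in
Ia = 0.2·(375/28) = 75/28 in ≈ 2.679 in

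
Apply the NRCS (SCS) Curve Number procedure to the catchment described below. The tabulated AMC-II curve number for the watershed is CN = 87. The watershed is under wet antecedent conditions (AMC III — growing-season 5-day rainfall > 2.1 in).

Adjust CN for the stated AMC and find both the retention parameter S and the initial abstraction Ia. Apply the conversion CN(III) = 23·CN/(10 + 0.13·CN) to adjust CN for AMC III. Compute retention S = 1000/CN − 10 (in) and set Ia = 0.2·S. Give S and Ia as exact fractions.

CN(III) from CN(II)=87: (23·87)/(10 + 0.13·87) = 200100/2131 ≈ 93.900
S = 1000/(200100/2131) − 10 = 1300/2001 in ≈ 0.650 in
Initial abstraction Ia = S/5 = (1300/2001)/5 = 260/2001 ≈ 0.130 in

S = 1300/2001 in ≈ 0.650 in; Ia = 260/2001 in ≈ 0.130 in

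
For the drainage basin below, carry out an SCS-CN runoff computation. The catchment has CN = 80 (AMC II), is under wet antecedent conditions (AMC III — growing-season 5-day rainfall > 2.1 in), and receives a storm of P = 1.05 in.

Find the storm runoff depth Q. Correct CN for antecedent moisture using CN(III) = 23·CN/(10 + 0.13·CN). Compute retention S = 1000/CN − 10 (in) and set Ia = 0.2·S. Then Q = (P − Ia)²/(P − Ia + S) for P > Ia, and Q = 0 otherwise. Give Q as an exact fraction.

Q = 146689/406180 in ≈ 0.361 in

Adjust CN=80 to AMC III: 23·80/(10 + 0.13·80) → 1840 ÷ (102/5) = 4600/51 ≈ 90.196
Max retention: S = 1000/(4600/51) − 10 = 25/23 in (≈ 1.087 in)
Initial abstraction Ia = S/5 = (25/23)/5 = 5/23 ≈ 0.217 in
Excess rainfall: 1.050 − 0.217 = 0.833 in; P > Ia so Q > 0
Q: (383/460)² ÷ (883/460) = 146689/406180 in (≈ 0.361 in)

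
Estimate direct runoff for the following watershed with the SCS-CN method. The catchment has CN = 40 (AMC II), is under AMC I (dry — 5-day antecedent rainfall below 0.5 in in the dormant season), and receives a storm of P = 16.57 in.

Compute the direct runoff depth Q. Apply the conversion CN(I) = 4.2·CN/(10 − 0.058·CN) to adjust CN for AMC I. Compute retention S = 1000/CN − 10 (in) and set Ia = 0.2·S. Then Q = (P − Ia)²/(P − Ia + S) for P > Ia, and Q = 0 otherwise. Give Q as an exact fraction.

Q = 43546801/22119300 in ≈ 1.969 in

Dry (AMC I): CN(I) = 4.2·40/(10 − 0.058·40) = 168/(192/25) = 175/8 ≈ 21.875
Retention S: 1000/CN − 10 with CN=21.875 → S = 250/7 ≈ 35.714 in
Initial abstraction Ia = S/5 = (250/7)/5 = 50/7 ≈ 7.143 in
Excess rainfall: 16.570 − 7.143 = 9.427 in; P > Ia so Q > 0
Q = (6599/700)²/((6599/700) + 250/7) = (43546801/490000)/(31599/700) = 43546801/22119300 in ≈ 1.969 in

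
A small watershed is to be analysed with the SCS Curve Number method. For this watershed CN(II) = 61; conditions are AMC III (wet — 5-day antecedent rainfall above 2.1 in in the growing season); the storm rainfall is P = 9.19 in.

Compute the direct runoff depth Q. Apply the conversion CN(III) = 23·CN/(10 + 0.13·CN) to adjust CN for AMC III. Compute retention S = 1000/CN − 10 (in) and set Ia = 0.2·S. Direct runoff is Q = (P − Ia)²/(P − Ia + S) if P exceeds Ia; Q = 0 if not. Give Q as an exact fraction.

Adjust CN=61 to AMC III: 23·61/(10 + 0.13·61) → 1403 ÷ (1793/100) = 140300/1793 ≈ 78.249
Max retention: S = 1000/(140300/1793) − 10 = 3900/1403 in (≈ 2.780 in)
Ia = 0.2·(3900/1403) = 780/1403 in ≈ 0.556 in
Since P=9.190 > Ia=0.556: effective rainfall P−Ia = 1211357/140300 in
Q = (1211357/140300)²/((1211357/140300) + 3900/1403) = (1467385781449/19684090000)/(1601357/140300) = 1467385781449/224670387100 in ≈ 6.531 in

Q = 1467385781449/224670387100 in ≈ 6.531 in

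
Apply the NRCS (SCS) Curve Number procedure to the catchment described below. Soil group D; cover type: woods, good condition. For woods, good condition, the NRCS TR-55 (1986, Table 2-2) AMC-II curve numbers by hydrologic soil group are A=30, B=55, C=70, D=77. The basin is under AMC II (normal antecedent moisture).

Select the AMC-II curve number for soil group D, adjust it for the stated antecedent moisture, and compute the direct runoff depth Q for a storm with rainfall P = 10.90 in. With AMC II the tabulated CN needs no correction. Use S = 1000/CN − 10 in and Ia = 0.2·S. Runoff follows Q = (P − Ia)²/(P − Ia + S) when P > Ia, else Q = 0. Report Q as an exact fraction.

NRCS table: woods, good condition, soil group D → CN(II) = 77
Average conditions: CN = 77 (no AMC adjustment).
S = 1000/77 − 10 = 230/77 in ≈ 2.987 in
Ia = 0.2S: 0.2·2.987 = 0.597 in (exactly 46/77)
P − Ia = 10.900 − 0.597 = 7933/770 ≈ 10.303 in (> 0, runoff occurs)
Runoff Q = (P−Ia)²/(P−Ia+S) = (10.303)²/(10.303+2.987) = 62932489/7879410 ≈ 7.987 in

Q = 62932489/7879410 in ≈ 7.987 in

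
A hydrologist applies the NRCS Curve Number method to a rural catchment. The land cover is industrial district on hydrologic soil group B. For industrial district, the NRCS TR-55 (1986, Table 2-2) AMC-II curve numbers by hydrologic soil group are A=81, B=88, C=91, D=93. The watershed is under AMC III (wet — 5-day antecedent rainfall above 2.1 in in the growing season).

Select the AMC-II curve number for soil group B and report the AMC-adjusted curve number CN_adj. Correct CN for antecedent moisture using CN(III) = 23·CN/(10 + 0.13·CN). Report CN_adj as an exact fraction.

NRCS table: industrial district, soil group B → CN(II) = 88
CN(III) from CN(II)=88: (23·88)/(10 + 0.13·88) = 6325/67 ≈ 94.403

CN_adj = 6325/67 ≈ 94.403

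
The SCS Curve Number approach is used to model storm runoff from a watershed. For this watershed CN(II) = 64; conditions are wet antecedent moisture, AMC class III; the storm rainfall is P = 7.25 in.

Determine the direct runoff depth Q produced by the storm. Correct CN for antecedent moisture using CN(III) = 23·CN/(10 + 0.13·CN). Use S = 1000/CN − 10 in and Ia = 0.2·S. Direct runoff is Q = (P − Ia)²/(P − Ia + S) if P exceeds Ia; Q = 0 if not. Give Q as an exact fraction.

Adjust CN=64 to AMC III: 23·64/(10 + 0.13·64) → 1472 ÷ (458/25) = 18400/229 ≈ 80.349
S = 1000/(18400/229) − 10 = 225/92 in ≈ 2.446 in
Initial abstraction Ia = S/5 = (225/92)/5 = 45/92 ≈ 0.489 in
P − Ia = 7.250 − 0.489 = 311/46 ≈ 6.761 in (> 0, runoff occurs)
Q = (311/46)²/((311/46) + 225/92) = (96721/2116)/(847/92) = 96721/19481 in ≈ 4.965 in

Q = 96721/19481 in ≈ 4.965 in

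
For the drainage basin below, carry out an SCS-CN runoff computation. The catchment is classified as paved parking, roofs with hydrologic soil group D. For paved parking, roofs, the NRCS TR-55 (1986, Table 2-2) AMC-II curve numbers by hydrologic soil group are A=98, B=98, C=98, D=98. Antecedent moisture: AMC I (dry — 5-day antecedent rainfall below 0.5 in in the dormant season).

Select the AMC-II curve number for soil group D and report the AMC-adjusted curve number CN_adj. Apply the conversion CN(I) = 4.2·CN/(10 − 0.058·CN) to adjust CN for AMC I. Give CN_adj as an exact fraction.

CN_adj = 102900/1079 ≈ 95.366

NRCS table: paved parking, roofs, soil group D → CN(II) = 98
Dry (AMC I): CN(I) = 4.2·98/(10 − 0.058·98) = (2058/5)/(1079/250) = 102900/1079 ≈ 95.366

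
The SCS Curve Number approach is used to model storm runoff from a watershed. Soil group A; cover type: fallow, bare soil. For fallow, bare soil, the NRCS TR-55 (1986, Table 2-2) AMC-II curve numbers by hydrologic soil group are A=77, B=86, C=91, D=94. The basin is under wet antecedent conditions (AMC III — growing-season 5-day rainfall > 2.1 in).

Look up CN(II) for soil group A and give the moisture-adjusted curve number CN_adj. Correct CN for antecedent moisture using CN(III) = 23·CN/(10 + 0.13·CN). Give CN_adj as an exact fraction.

NRCS table: fallow, bare soil, soil group A → CN(II) = 77
Adjust CN=77 to AMC III: 23·77/(10 + 0.13·77) → 1771 ÷ (2001/100) = 7700/87 ≈ 88.506

CN_adj = 7700/87 ≈ 88.506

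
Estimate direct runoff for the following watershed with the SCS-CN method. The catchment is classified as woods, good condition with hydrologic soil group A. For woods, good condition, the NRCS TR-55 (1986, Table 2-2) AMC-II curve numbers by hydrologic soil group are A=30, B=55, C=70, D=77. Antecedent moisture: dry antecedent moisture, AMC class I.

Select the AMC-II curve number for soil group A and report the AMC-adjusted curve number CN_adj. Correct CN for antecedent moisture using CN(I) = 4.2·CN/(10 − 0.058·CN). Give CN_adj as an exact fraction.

CN_adj = 900/59 ≈ 15.254

NRCS table: woods, good condition, soil group A → CN(II) = 30
CN(I) from CN(II)=30: (4.2·30)/(10 − 0.058·30) = 900/59 ≈ 15.254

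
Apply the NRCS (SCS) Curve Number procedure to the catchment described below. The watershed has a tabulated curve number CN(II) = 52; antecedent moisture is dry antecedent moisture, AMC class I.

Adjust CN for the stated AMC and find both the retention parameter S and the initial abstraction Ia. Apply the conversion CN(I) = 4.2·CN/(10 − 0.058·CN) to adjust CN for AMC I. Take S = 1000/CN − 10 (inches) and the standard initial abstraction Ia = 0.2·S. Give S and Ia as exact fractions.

S = 2000/91 in ≈ 21.978 in; Ia = 400/91 in ≈ 4.396 in

Adjust CN=52 to AMC I: 4.2·52/(10 − 0.058·52) → (1092/5) ÷ (873/125) = 9100/291 ≈ 31.271
Retention S: 1000/CN − 10 with CN=31.271 → S = 2000/91 ≈ 21.978 in
Initial abstraction Ia = S/5 = (2000/91)/5 = 400/91 ≈ 4.396 in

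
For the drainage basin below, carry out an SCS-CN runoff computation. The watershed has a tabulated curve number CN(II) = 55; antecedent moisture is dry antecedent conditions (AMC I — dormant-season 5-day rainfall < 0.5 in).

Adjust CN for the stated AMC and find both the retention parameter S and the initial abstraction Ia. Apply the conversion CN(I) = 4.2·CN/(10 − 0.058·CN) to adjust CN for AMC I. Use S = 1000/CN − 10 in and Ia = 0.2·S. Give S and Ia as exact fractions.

S = 1500/77 in ≈ 19.481 in; Ia = 300/77 in ≈ 3.896 in

Dry (AMC I): CN(I) = 4.2·55/(10 − 0.058·55) = 231/(681/100) = 7700/227 ≈ 33.921
Max retention: S = 1000/(7700/227) − 10 = 1500/77 in (≈ 19.481 in)
Initial abstraction Ia = S/5 = (1500/77)/5 = 300/77 ≈ 3.896 in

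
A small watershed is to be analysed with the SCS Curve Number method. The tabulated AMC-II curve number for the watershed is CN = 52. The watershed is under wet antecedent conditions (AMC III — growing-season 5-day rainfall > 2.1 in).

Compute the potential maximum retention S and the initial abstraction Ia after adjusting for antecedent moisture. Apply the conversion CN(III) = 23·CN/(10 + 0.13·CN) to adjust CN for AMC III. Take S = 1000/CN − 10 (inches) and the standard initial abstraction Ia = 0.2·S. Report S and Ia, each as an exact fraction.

S = 1200/299 in ≈ 4.013 in; Ia = 240/299 in ≈ 0.803 in

CN(III) from CN(II)=52: (23·52)/(10 + 0.13·52) = 29900/419 ≈ 71.360
S = 1000/(29900/419) − 10 = 1200/299 in ≈ 4.013 in
Ia = 0.2·(1200/299) = 240/299 in ≈ 0.803 in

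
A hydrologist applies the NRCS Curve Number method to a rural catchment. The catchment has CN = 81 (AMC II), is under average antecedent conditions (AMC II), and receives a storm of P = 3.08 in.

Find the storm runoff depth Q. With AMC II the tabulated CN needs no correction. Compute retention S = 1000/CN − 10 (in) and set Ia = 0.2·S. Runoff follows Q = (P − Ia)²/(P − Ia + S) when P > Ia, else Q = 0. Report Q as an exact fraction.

Q = 27952369/20324925 in ≈ 1.375 in

CN(II) = 81; AMC II needs no correction.
Max retention: S = 1000/81 − 10 = 190/81 in (≈ 2.346 in)
Ia = 0.2·(190/81) = 38/81 in ≈ 0.469 in
Since P=3.080 > Ia=0.469: effective rainfall P−Ia = 5287/2025 in
Runoff Q = (P−Ia)²/(P−Ia+S) = (2.611)²/(2.611+2.346) = 27952369/20324925 ≈ 1.375 in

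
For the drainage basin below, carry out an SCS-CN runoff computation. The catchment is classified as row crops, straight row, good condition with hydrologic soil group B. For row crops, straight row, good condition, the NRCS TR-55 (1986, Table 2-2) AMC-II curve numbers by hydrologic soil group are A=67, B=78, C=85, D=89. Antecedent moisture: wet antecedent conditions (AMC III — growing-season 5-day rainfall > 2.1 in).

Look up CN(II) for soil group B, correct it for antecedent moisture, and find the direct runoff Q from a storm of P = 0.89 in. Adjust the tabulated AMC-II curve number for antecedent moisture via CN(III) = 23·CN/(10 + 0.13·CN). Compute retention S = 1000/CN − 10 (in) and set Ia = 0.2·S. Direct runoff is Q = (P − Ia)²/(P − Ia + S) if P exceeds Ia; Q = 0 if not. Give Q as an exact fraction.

Q = 3344655889/15054620100 in ≈ 0.222 in

NRCS table: row crops, straight row, good condition, soil group B → CN(II) = 78
Wet (AMC III): CN(III) = 23·78/(10 + 0.13·78) = 1794/(1007/50) = 89700/1007 ≈ 89.076
Retention S: 1000/CN − 10 with CN=89.076 → S = 1100/897 ≈ 1.226 in
Ia = 0.2S: 0.2·1.226 = 0.245 in (exactly 220/897)
P − Ia = 0.890 − 0.245 = 57833/89700 ≈ 0.645 in (> 0, runoff occurs)
Runoff Q = (P−Ia)²/(P−Ia+S) = (0.645)²/(0.645+1.226) = 3344655889/15054620100 ≈ 0.222 in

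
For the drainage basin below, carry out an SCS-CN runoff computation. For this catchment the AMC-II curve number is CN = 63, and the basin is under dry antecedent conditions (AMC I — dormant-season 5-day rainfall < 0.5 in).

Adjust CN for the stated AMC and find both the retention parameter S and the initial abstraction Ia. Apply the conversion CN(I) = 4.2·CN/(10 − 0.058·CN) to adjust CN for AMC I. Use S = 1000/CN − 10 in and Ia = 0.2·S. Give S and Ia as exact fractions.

S = 18500/1323 in ≈ 13.983 in; Ia = 3700/1323 in ≈ 2.797 in

Dry (AMC I): CN(I) = 4.2·63/(10 − 0.058·63) = (1323/5)/(3173/500) = 132300/3173 ≈ 41.696
Retention S: 1000/CN − 10 with CN=41.696 → S = 18500/1323 ≈ 13.983 in
Ia = 0.2S: 0.2·13.983 = 2.797 in (exactly 3700/1323)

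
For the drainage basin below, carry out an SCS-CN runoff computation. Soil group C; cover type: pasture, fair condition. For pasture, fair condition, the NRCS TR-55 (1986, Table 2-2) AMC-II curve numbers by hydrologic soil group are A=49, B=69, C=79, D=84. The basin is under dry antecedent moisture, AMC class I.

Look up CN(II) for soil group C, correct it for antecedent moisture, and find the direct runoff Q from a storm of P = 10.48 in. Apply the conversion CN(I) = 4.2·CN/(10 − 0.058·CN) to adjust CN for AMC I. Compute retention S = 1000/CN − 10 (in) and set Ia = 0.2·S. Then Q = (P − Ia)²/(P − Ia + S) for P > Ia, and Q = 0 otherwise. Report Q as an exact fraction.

NRCS table: pasture, fair condition, soil group C → CN(II) = 79
Adjust CN=79 to AMC I: 4.2·79/(10 − 0.058·79) → (1659/5) ÷ (2709/500) = 7900/129 ≈ 61.240
Retention S: 1000/CN − 10 with CN=61.240 → S = 500/79 ≈ 6.329 in
Initial abstraction Ia = S/5 = (500/79)/5 = 100/79 ≈ 1.266 in
Excess rainfall: 10.480 − 1.266 = 9.214 in; P > Ia so Q > 0
Runoff Q = (P−Ia)²/(P−Ia+S) = (9.214)²/(9.214+6.329) = 165583602/30314275 ≈ 5.462 in

Q = 165583602/30314275 in ≈ 5.462 in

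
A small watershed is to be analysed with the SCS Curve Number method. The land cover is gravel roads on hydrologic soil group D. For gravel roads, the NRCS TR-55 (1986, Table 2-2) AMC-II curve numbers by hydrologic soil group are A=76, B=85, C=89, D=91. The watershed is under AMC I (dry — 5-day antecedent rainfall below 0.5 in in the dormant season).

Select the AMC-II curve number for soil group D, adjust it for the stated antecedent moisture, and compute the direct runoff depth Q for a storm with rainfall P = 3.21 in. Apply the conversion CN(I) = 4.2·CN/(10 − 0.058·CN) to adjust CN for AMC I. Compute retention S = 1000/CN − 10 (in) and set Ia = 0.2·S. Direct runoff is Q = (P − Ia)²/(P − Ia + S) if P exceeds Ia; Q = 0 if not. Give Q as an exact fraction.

NRCS table: gravel roads, soil group D → CN(II) = 91
Adjust CN=91 to AMC I: 4.2·91/(10 − 0.058·91) → (1911/5) ÷ (2361/500) = 63700/787 ≈ 80.940
Retention S: 1000/CN − 10 with CN=80.940 → S = 1500/637 ≈ 2.355 in
Initial abstraction Ia = S/5 = (1500/637)/5 = 300/637 ≈ 0.471 in
P − Ia = 3.210 − 0.471 = 174477/63700 ≈ 2.739 in (> 0, runoff occurs)
Q = (174477/63700)²/((174477/63700) + 1500/637) = (30442223529/4057690000)/(324477/63700) = 3382469281/2296576100 in ≈ 1.473 in

Q = 3382469281/2296576100 in ≈ 1.473 in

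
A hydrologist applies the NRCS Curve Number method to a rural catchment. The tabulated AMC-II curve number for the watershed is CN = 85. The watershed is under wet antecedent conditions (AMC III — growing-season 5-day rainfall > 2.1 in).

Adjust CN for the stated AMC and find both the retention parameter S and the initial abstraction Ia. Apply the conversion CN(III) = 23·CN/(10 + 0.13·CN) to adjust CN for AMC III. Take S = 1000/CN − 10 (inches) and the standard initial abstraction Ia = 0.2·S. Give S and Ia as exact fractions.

S = 300/391 in ≈ 0.767 in; Ia = 60/391 in ≈ 0.153 in

CN(III) from CN(II)=85: (23·85)/(10 + 0.13·85) = 39100/421 ≈ 92.874
S = 1000/(39100/421) − 10 = 300/391 in ≈ 0.767 in
Initial abstraction Ia = S/5 = (300/391)/5 = 60/391 ≈ 0.153 in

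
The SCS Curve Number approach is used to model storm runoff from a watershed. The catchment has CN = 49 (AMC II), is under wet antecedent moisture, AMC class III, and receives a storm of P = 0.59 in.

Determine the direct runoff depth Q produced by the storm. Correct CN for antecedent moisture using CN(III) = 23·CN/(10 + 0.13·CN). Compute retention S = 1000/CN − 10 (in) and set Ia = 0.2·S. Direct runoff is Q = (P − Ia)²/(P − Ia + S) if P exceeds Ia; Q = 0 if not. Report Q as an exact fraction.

Q = 0 in ≈ 0.000 in

Adjust CN=49 to AMC III: 23·49/(10 + 0.13·49) → 1127 ÷ (1637/100) = 112700/1637 ≈ 68.845
S = 1000/(112700/1637) − 10 = 5100/1127 in ≈ 4.525 in
Ia = 0.2S: 0.2·4.525 = 0.905 in (exactly 1020/1127)
P = 0.590 ≤ Ia = 0.905 in: entire storm abstracted, Q = 0.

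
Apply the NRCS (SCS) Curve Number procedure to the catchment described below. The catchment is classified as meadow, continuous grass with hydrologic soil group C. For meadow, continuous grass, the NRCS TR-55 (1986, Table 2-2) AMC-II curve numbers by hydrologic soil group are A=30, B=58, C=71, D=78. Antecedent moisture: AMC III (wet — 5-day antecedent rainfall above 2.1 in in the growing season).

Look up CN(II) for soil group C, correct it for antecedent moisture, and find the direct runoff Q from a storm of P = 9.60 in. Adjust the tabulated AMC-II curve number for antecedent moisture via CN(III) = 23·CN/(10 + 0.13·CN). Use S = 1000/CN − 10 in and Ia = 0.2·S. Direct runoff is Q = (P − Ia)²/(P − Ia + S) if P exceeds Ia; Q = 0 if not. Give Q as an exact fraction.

Q = 356114641/45919960 in ≈ 7.755 in

NRCS table: meadow, continuous grass, soil group C → CN(II) = 71
Wet (AMC III): CN(III) = 23·71/(10 + 0.13·71) = 1633/(1923/100) = 163300/1923 ≈ 84.919
S = 1000/(163300/1923) − 10 = 2900/1633 in ≈ 1.776 in
Ia = 0.2S: 0.2·1.776 = 0.355 in (exactly 580/1633)
P − Ia = 9.600 − 0.355 = 75484/8165 ≈ 9.245 in (> 0, runoff occurs)
Q = (75484/8165)²/((75484/8165) + 2900/1633) = (5697834256/66667225)/(89984/8165) = 356114641/45919960 in ≈ 7.755 in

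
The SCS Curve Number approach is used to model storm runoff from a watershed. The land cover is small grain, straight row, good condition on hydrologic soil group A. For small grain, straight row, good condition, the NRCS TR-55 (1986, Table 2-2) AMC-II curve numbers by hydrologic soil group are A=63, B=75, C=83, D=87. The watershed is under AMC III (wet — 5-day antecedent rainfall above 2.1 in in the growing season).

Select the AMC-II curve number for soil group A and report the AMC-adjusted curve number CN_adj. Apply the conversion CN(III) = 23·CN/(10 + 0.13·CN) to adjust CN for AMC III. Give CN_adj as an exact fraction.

CN_adj = 144900/1819 ≈ 79.659

NRCS table: small grain, straight row, good condition, soil group A → CN(II) = 63
CN(III) from CN(II)=63: (23·63)/(10 + 0.13·63) = 144900/1819 ≈ 79.659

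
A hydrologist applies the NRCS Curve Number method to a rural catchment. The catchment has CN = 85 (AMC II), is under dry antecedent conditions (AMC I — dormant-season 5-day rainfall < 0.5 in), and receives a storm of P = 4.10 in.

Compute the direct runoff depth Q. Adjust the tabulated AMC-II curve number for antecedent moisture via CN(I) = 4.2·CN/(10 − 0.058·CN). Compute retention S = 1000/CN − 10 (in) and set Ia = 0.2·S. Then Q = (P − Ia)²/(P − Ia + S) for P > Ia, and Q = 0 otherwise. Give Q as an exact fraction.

Adjust CN=85 to AMC I: 4.2·85/(10 − 0.058·85) → 357 ÷ (507/100) = 11900/169 ≈ 70.414
Retention S: 1000/CN − 10 with CN=70.414 → S = 500/119 ≈ 4.202 in
Ia = 0.2S: 0.2·4.202 = 0.840 in (exactly 100/119)
Excess rainfall: 4.100 − 0.840 = 3.260 in; P > Ia so Q > 0
Q = (3879/1190)²/((3879/1190) + 500/119) = (15046641/1416100)/(8879/1190) = 15046641/10566010 in ≈ 1.424 in

Q = 15046641/10566010 in ≈ 1.424 in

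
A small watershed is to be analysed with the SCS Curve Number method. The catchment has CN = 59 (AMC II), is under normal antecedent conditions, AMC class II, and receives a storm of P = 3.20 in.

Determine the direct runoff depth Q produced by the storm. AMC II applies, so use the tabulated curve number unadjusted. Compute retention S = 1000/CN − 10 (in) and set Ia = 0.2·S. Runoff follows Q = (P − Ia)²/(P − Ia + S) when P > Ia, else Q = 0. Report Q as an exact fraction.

Q = 71289/190570 in ≈ 0.374 in

AMC II — tabulated CN = 59 applies directly.
S = 1000/59 − 10 = 410/59 in ≈ 6.949 in
Ia = 0.2·(410/59) = 82/59 in ≈ 1.390 in
Since P=3.200 > Ia=1.390: effective rainfall P−Ia = 534/295 in
Q: (534/295)² ÷ (2584/295) = 71289/190570 in (≈ 0.374 in)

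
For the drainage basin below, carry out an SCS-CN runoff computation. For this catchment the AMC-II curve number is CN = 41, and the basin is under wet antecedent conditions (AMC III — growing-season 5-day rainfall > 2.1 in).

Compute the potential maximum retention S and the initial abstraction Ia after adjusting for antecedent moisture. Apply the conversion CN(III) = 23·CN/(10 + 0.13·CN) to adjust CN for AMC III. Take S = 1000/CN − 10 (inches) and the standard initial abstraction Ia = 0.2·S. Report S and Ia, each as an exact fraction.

S = 5900/943 in ≈ 6.257 in; Ia = 1180/943 in ≈ 1.251 in

CN(III) from CN(II)=41: (23·41)/(10 + 0.13·41) = 94300/1533 ≈ 61.513
S = 1000/(94300/1533) − 10 = 5900/943 in ≈ 6.257 in
Ia = 0.2S: 0.2·6.257 = 1.251 in (exactly 1180/943)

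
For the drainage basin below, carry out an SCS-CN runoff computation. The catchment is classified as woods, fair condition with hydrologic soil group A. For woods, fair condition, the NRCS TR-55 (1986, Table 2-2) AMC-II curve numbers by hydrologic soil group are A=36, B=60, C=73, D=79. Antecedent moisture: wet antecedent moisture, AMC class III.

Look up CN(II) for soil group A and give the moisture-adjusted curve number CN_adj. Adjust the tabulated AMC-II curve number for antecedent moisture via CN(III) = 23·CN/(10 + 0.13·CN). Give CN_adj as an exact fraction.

NRCS table: woods, fair condition, soil group A → CN(II) = 36
Wet (AMC III): CN(III) = 23·36/(10 + 0.13·36) = 828/(367/25) = 20700/367 ≈ 56.403

CN_adj = 20700/367 ≈ 56.403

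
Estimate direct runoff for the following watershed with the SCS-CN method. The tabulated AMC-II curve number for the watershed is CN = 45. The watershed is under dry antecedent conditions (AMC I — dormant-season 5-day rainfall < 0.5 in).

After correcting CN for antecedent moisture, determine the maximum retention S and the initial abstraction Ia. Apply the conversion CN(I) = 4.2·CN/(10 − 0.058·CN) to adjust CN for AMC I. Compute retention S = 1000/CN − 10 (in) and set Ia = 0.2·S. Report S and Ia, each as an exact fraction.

Adjust CN=45 to AMC I: 4.2·45/(10 − 0.058·45) → 189 ÷ (739/100) = 18900/739 ≈ 25.575
S = 1000/(18900/739) − 10 = 5500/189 in ≈ 29.101 in
Ia = 0.2·(5500/189) = 1100/189 in ≈ 5.820 in

S = 5500/189 in ≈ 29.101 in; Ia = 1100/189 in ≈ 5.820 in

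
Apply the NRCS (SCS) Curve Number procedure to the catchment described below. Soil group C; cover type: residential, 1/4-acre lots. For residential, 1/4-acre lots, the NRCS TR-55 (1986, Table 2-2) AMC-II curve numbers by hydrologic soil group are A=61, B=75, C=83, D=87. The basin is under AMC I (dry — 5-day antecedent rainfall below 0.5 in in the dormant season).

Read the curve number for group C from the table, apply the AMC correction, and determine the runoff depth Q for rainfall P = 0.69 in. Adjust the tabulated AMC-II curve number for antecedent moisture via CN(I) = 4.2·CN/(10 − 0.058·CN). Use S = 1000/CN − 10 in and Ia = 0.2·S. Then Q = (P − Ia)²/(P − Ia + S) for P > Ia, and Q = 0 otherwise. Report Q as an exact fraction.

Q = 0 in ≈ 0.000 in

NRCS table: residential, 1/4-acre lots, soil group C → CN(II) = 83
Dry (AMC I): CN(I) = 4.2·83/(10 − 0.058·83) = (1743/5)/(2593/500) = 174300/2593 ≈ 67.219
S = 1000/(174300/2593) − 10 = 8500/1743 in ≈ 4.877 in
Initial abstraction Ia = S/5 = (8500/1743)/5 = 1700/1743 ≈ 0.975 in
P = 0.690 ≤ Ia = 0.975 in: entire storm abstracted, Q = 0.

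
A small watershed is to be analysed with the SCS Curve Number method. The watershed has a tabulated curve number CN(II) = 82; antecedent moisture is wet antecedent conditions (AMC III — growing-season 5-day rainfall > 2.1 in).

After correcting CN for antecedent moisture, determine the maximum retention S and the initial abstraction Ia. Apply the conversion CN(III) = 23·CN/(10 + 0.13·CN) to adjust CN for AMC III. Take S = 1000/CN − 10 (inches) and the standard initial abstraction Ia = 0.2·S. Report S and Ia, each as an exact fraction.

S = 900/943 in ≈ 0.954 in; Ia = 180/943 in ≈ 0.191 in

Adjust CN=82 to AMC III: 23·82/(10 + 0.13·82) → 1886 ÷ (1033/50) = 94300/1033 ≈ 91.288
Retention S: 1000/CN − 10 with CN=91.288 → S = 900/943 ≈ 0.954 in
Ia = 0.2S: 0.2·0.954 = 0.191 in (exactly 180/943)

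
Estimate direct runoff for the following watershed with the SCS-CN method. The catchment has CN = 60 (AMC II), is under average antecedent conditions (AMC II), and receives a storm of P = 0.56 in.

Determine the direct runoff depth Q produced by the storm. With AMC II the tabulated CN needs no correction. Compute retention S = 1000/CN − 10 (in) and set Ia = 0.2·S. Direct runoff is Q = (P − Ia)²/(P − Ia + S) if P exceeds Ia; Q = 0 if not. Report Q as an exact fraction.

Q = 0 in ≈ 0.000 in

CN(II) = 60; AMC II needs no correction.
Retention S: 1000/CN − 10 with CN=60.000 → S = 20/3 ≈ 6.667 in
Ia = 0.2·(20/3) = 4/3 in ≈ 1.333 in
P = 0.560 ≤ Ia = 1.333 in: entire storm abstracted, Q = 0.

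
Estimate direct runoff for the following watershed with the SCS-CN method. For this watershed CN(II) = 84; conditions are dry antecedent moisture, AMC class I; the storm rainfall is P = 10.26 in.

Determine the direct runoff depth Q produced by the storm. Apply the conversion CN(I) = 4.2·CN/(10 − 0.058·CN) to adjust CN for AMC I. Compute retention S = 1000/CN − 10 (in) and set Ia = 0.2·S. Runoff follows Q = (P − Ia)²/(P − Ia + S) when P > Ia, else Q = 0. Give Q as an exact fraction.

Dry (AMC I): CN(I) = 4.2·84/(10 − 0.058·84) = (1764/5)/(641/125) = 44100/641 ≈ 68.799
Max retention: S = 1000/(44100/641) − 10 = 2000/441 in (≈ 4.535 in)
Initial abstraction Ia = S/5 = (2000/441)/5 = 400/441 ≈ 0.907 in
P − Ia = 10.260 − 0.907 = 206233/22050 ≈ 9.353 in (> 0, runoff occurs)
Q: (206233/22050)² ÷ (306233/22050) = 42532050289/6752437650 in (≈ 6.299 in)

Q = 42532050289/6752437650 in ≈ 6.299 in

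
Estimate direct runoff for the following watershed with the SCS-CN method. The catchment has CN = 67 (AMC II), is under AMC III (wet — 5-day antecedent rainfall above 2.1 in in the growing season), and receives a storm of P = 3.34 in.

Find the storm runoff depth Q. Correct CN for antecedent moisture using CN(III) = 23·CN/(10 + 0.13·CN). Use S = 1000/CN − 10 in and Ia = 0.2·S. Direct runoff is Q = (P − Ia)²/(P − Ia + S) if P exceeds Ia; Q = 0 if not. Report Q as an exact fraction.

Adjust CN=67 to AMC III: 23·67/(10 + 0.13·67) → 1541 ÷ (1871/100) = 154100/1871 ≈ 82.362
S = 1000/(154100/1871) − 10 = 3300/1541 in ≈ 2.141 in
Initial abstraction Ia = S/5 = (3300/1541)/5 = 660/1541 ≈ 0.428 in
Since P=3.340 > Ia=0.428: effective rainfall P−Ia = 224347/77050 in
Q: (224347/77050)² ÷ (389347/77050) = 50331576409/29999186350 in (≈ 1.678 in)

Q = 50331576409/29999186350 in ≈ 1.678 in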